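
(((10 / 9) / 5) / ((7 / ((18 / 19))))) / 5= 4 / 665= 0.01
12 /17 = 0.71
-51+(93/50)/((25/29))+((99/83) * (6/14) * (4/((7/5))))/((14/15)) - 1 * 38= -3034707857/35586250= -85.28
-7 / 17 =-0.41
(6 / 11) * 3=18 / 11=1.64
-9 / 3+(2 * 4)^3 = 509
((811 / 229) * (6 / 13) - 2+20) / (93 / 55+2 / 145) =93230940 / 8094463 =11.52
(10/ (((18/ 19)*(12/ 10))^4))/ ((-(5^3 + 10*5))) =-0.03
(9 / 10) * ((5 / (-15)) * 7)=-21 / 10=-2.10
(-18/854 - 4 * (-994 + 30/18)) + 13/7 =726724/183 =3971.17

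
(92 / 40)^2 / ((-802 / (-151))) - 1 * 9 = -641921 / 80200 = -8.00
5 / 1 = 5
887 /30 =29.57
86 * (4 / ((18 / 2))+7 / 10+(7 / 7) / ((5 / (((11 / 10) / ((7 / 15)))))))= 43774 / 315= 138.97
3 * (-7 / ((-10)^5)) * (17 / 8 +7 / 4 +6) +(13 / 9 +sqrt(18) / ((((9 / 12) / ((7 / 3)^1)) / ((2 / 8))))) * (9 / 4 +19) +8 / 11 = 2488764241 / 79200000 +595 * sqrt(2) / 12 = 101.55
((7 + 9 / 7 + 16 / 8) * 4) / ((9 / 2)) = 64 / 7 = 9.14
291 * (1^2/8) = 291/8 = 36.38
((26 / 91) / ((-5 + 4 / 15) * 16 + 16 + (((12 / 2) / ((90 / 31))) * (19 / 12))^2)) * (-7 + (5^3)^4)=-15820312046400 / 11119073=-1422808.54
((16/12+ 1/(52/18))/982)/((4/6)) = 0.00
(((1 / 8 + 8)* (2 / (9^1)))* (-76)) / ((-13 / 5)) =475 / 9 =52.78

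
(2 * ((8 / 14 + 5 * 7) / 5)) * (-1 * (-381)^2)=-72290178 / 35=-2065433.66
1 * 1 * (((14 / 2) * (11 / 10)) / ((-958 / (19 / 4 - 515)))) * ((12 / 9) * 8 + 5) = 7386379 / 114960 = 64.25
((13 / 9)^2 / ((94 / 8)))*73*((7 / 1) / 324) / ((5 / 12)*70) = 0.01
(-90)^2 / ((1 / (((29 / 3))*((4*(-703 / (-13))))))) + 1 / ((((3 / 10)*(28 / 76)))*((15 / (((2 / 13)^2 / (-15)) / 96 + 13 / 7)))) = 227212151451347 / 13415220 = 16936893.43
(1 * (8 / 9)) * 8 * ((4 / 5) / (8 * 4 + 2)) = 128 / 765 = 0.17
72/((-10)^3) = -0.07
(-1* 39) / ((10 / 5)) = -39 / 2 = -19.50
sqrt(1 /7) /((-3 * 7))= -sqrt(7) /147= -0.02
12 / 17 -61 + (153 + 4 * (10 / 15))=4864 / 51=95.37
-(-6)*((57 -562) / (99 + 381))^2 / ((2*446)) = 10201 / 1370112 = 0.01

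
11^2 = 121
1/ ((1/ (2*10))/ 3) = 60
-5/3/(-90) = 1/54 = 0.02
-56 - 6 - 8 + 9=-61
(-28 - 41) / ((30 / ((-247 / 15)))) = 5681 / 150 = 37.87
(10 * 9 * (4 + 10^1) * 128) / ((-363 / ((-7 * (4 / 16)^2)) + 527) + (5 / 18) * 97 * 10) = 635040 / 6403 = 99.18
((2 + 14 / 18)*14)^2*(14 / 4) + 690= 484640 / 81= 5983.21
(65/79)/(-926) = -65/73154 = -0.00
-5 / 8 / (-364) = 5 / 2912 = 0.00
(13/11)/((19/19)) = 13/11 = 1.18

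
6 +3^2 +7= 22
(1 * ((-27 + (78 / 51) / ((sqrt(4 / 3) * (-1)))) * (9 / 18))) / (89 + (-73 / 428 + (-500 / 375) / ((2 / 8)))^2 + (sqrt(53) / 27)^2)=-1802805336 / 15940211465 - 868017384 * sqrt(3) / 270983594905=-0.12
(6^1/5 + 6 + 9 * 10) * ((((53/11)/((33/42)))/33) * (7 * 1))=841428/6655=126.44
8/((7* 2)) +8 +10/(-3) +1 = 131/21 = 6.24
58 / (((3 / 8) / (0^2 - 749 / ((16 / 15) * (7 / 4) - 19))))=1737680 / 257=6761.40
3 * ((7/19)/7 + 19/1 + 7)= 1485/19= 78.16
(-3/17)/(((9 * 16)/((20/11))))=-5/2244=-0.00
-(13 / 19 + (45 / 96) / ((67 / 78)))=-25051 / 20368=-1.23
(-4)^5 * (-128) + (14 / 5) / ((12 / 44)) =1966234 / 15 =131082.27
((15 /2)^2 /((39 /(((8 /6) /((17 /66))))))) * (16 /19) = 6.29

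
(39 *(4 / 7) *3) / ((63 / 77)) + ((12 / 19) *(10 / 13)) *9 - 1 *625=-931781 / 1729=-538.91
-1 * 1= -1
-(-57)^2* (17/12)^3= -9237.46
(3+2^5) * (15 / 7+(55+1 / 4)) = 2008.75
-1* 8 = -8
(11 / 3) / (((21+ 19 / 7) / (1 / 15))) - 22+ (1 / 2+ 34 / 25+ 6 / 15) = -19.73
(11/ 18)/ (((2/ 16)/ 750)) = 11000/ 3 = 3666.67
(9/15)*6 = 18/5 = 3.60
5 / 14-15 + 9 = -79 / 14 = -5.64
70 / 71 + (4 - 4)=70 / 71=0.99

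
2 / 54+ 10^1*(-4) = -1079 / 27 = -39.96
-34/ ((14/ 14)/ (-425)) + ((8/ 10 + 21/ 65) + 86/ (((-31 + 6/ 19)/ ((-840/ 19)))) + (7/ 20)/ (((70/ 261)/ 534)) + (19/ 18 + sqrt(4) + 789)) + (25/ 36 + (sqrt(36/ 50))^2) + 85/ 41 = 249639121503/ 15536950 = 16067.45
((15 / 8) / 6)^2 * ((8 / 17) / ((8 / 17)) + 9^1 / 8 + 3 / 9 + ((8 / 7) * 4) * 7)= 20675 / 6144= 3.37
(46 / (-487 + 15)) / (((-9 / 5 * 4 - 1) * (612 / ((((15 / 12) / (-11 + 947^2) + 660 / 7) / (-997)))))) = -38895410975 / 21178590958965888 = -0.00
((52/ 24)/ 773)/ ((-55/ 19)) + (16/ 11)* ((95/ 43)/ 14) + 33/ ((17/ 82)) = 208070686441/ 1305295530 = 159.41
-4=-4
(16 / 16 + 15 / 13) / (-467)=-0.00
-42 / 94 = -21 / 47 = -0.45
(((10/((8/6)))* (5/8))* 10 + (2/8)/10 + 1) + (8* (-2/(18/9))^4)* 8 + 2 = 1139/10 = 113.90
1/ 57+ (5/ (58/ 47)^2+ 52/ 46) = 19542815/ 4410204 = 4.43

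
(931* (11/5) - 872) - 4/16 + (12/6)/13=1176.10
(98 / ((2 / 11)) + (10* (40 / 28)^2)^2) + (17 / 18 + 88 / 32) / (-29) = 2394761783 / 2506644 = 955.37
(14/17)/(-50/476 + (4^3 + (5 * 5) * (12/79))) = 15484/1272753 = 0.01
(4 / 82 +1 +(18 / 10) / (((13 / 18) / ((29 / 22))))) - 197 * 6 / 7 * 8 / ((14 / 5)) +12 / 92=-15791652637 / 33038005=-477.98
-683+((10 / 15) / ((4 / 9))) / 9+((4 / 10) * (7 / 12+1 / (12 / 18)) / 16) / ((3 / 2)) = -98323 / 144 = -682.80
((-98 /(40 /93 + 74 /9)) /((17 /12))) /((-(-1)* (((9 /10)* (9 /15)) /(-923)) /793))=3131874200 /289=10836934.95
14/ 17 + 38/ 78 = 869/ 663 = 1.31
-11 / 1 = -11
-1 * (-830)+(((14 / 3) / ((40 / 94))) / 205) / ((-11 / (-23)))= 56157067 / 67650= 830.11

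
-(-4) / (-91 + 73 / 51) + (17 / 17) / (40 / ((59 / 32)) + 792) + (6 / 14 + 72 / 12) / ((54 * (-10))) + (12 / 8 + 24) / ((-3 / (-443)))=2167630666927 / 575663928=3765.44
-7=-7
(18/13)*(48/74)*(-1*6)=-2592/481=-5.39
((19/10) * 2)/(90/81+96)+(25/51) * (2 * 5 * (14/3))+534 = 19597837/35190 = 556.91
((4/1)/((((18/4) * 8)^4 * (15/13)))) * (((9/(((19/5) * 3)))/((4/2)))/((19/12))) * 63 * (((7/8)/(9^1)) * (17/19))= 10829/3840162048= 0.00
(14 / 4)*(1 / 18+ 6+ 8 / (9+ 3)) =847 / 36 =23.53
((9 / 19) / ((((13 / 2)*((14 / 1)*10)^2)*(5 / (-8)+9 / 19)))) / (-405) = 1 / 16482375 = 0.00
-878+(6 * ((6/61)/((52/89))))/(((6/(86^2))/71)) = 69406732/793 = 87524.25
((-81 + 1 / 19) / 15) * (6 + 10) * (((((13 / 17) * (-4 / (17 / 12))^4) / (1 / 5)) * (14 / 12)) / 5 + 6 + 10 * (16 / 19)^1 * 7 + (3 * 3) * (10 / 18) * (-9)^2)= -349620908639776 / 7688525655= -45473.08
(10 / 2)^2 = 25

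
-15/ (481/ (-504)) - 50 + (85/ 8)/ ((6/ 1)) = -750635/ 23088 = -32.51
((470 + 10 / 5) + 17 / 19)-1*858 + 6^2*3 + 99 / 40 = -208719 / 760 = -274.63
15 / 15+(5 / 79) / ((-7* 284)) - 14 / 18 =0.22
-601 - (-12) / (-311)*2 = -186935 / 311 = -601.08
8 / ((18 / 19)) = 76 / 9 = 8.44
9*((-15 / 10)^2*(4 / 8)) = 81 / 8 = 10.12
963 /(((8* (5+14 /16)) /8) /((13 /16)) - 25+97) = 12519 /1030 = 12.15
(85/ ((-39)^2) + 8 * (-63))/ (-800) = 766499/ 1216800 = 0.63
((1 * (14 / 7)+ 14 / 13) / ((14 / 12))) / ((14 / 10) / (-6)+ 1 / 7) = -7200 / 247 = -29.15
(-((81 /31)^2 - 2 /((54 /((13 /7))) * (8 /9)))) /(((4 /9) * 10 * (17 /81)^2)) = -4289929533 /124422592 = -34.48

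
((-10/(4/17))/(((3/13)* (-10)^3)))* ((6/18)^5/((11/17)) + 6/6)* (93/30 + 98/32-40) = -160928443/25660800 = -6.27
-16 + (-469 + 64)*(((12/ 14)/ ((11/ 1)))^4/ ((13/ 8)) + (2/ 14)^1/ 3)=-16129401133/ 456989533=-35.29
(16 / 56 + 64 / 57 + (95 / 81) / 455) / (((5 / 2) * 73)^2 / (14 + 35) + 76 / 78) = 0.00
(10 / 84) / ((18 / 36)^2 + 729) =0.00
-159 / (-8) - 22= -17 / 8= -2.12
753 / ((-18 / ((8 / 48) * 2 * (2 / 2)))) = -13.94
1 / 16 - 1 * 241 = -3855 / 16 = -240.94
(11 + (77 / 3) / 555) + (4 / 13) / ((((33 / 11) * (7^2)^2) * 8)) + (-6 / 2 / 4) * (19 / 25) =10888941517 / 1039392900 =10.48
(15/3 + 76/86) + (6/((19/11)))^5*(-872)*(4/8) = -23478104681801/106472257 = -220509.13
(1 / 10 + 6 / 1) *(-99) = -6039 / 10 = -603.90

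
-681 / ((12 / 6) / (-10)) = 3405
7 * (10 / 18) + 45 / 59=2470 / 531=4.65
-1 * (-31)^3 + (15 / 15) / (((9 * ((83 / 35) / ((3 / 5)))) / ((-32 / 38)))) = 140941109 / 4731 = 29790.98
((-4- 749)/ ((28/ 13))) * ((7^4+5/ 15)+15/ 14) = -329239963/ 392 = -839897.86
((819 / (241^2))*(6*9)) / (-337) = -44226 / 19573297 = -0.00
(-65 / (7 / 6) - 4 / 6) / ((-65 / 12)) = 4736 / 455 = 10.41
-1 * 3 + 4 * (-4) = -19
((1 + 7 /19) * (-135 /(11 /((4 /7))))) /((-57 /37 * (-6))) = -28860 /27797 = -1.04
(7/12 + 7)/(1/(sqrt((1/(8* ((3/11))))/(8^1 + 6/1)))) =13* sqrt(231)/144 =1.37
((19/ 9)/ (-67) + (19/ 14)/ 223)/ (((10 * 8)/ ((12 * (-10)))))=47861/ 1255044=0.04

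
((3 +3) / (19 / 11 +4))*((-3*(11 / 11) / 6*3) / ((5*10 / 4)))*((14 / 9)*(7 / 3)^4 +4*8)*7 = -1252724 / 18225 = -68.74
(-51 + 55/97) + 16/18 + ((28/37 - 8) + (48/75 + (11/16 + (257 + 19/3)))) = 2685808631/12920400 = 207.87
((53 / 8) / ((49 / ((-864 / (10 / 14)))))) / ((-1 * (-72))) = -2.27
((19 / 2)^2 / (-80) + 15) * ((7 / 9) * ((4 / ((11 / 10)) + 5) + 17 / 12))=41233871 / 380160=108.46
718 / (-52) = -359 / 26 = -13.81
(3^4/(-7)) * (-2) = 162/7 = 23.14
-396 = -396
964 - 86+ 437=1315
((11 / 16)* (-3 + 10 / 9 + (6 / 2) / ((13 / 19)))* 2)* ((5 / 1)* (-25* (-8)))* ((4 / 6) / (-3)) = -803000 / 1053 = -762.58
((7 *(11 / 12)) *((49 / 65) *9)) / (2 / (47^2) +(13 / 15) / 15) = 1125165195 / 1516684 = 741.86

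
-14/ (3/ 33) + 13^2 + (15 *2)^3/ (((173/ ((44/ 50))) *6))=6555/ 173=37.89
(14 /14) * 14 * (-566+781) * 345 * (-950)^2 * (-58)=-54357665250000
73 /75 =0.97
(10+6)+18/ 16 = 137/ 8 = 17.12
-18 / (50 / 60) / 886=-54 / 2215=-0.02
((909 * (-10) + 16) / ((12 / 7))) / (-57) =92.86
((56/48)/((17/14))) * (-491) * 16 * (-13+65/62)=47540584/527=90209.84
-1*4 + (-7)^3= -347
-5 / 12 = -0.42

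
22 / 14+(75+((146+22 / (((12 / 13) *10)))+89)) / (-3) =-129221 / 1260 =-102.56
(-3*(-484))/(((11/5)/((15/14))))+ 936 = 11502/7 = 1643.14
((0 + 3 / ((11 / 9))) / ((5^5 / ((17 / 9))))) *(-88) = -408 / 3125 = -0.13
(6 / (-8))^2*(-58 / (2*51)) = -0.32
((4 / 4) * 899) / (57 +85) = 6.33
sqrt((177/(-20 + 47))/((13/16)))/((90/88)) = 176 *sqrt(767)/1755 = 2.78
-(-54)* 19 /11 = 1026 /11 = 93.27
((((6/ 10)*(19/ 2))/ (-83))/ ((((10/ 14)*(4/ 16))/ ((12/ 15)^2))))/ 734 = -0.00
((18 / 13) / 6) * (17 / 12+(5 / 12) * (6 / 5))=23 / 52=0.44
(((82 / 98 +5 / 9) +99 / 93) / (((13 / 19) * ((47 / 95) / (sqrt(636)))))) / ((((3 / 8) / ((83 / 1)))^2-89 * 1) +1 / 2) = -2.07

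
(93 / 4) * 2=93 / 2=46.50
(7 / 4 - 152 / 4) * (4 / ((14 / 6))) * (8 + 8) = -6960 / 7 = -994.29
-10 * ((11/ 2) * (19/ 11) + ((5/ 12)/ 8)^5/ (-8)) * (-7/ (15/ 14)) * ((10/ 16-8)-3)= -2520251765756417/ 391378894848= -6439.42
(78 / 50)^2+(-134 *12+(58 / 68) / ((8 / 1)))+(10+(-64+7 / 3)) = -845134489 / 510000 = -1657.13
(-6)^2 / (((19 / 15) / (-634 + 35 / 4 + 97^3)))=492505785 / 19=25921357.11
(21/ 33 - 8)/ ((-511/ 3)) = 243/ 5621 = 0.04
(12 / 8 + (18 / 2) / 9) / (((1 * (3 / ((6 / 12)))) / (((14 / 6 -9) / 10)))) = -5 / 18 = -0.28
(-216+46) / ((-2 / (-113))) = -9605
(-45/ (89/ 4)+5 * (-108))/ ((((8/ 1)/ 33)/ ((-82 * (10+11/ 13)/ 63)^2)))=-328406816760/ 737009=-445594.04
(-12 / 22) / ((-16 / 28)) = 21 / 22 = 0.95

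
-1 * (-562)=562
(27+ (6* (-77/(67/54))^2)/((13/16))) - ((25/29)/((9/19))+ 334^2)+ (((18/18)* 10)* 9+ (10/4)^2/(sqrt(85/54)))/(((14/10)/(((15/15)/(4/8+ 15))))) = -274611374798308/3305165409+ 75* sqrt(510)/7378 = -83085.29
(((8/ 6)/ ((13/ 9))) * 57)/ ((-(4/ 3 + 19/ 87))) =-2204/ 65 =-33.91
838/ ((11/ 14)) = 11732/ 11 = 1066.55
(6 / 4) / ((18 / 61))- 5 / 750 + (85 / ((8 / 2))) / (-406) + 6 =11.02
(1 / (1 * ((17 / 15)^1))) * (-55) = -825 / 17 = -48.53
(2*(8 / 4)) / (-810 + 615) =-4 / 195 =-0.02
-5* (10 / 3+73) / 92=-1145 / 276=-4.15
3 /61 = 0.05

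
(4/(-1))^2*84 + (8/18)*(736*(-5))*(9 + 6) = -69568/3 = -23189.33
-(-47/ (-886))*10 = -235/ 443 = -0.53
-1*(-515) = 515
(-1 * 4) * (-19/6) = 38/3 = 12.67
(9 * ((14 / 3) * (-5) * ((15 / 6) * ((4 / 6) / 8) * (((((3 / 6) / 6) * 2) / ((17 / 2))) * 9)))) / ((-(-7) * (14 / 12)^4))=-24300 / 40817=-0.60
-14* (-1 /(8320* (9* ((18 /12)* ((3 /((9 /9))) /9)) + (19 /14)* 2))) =49 /210080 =0.00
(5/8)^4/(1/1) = 625/4096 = 0.15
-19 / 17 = -1.12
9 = 9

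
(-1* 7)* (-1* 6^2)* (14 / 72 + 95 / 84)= 334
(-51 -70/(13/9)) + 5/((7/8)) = -8531/91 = -93.75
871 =871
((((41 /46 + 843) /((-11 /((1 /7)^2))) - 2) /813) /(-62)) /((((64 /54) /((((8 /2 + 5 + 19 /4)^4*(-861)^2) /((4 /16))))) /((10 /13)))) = 50068832301365625 /10288738304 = 4866372.42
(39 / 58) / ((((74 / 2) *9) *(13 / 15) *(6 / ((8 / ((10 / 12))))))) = 4 / 1073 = 0.00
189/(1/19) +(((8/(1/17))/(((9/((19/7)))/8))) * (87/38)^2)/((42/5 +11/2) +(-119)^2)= 3591.12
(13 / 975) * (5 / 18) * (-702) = -13 / 5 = -2.60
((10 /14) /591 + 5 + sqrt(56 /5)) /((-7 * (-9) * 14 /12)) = 4 * sqrt(70) /735 + 41380 /608139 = 0.11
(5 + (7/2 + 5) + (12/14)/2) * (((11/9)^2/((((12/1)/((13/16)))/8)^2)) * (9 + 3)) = 73.26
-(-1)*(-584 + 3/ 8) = -4669/ 8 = -583.62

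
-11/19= -0.58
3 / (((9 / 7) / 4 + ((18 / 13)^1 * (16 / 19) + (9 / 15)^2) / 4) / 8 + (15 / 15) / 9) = 1167075 / 77407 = 15.08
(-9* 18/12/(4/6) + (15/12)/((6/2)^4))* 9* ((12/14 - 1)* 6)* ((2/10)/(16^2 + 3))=3278/27195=0.12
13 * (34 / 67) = 442 / 67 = 6.60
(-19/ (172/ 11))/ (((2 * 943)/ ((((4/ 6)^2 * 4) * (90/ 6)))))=-0.02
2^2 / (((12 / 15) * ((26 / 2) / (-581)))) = -223.46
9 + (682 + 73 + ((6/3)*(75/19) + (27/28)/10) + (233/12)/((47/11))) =582494803/750120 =776.54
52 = 52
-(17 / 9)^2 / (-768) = 289 / 62208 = 0.00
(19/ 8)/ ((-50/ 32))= -38/ 25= -1.52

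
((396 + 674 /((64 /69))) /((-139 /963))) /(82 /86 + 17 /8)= -495872775 /196268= -2526.51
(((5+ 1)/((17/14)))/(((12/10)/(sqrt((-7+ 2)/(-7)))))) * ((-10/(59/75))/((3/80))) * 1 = -200000 * sqrt(35)/1003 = -1179.68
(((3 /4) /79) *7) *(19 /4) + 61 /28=22069 /8848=2.49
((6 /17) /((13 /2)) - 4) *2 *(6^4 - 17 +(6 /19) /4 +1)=-42416696 /4199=-10101.62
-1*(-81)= 81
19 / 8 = 2.38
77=77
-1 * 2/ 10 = -1/ 5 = -0.20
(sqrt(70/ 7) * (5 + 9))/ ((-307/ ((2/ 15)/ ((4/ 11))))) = -77 * sqrt(10)/ 4605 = -0.05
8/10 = 4/5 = 0.80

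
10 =10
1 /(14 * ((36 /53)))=53 /504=0.11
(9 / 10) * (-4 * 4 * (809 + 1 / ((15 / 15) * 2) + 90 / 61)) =-3561804 / 305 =-11678.05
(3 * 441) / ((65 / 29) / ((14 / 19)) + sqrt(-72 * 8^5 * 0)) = 537138 / 1235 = 434.93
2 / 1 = 2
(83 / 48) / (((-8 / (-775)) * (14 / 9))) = 192975 / 1792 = 107.69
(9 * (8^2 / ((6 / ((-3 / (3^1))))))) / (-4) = 24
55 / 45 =1.22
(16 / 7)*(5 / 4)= 20 / 7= 2.86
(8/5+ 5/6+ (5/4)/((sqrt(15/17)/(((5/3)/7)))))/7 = 5* sqrt(255)/1764+ 73/210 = 0.39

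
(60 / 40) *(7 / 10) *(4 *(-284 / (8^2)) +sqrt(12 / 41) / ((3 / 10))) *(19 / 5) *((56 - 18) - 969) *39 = 1028597661 / 400 - 4829097 *sqrt(123) / 205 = 2310239.14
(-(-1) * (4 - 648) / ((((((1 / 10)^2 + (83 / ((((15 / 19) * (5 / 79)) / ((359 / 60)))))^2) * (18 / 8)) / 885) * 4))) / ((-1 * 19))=0.00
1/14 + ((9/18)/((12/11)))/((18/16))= 181/378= 0.48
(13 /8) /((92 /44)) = 143 /184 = 0.78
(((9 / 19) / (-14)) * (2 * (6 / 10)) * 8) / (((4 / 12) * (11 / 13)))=-8424 / 7315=-1.15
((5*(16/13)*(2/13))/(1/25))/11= 4000/1859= 2.15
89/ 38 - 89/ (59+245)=623/ 304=2.05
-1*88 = -88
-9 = -9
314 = 314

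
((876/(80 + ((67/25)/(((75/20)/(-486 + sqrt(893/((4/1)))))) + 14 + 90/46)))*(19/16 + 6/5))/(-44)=0.20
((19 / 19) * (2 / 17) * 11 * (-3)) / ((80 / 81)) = -2673 / 680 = -3.93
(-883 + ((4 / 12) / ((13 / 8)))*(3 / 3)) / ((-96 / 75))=860725 / 1248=689.68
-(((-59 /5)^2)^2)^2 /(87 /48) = -207385335.32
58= 58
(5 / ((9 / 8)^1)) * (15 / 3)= 22.22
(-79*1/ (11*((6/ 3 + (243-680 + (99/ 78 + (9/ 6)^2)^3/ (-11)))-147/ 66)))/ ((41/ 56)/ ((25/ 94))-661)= -7775622400/ 314423506778499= -0.00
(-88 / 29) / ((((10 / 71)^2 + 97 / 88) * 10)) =-19518752 / 72177665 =-0.27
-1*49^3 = -117649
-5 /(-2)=5 /2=2.50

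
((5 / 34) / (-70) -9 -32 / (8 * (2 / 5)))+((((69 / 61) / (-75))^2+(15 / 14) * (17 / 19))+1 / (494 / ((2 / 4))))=-2466626779081 / 136714191250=-18.04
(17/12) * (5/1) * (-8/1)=-170/3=-56.67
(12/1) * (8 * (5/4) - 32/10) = 408/5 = 81.60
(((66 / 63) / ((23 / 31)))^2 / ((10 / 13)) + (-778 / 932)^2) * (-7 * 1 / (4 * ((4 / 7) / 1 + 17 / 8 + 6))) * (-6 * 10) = 1666073323162 / 41958285141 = 39.71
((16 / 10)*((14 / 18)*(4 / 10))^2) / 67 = 1568 / 678375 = 0.00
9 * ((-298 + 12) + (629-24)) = 2871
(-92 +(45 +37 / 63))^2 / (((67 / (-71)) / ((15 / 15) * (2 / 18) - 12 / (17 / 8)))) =4320654448 / 341901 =12637.15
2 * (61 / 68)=61 / 34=1.79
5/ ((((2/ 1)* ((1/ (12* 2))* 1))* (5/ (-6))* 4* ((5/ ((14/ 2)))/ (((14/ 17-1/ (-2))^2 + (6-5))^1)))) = -200403/ 2890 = -69.34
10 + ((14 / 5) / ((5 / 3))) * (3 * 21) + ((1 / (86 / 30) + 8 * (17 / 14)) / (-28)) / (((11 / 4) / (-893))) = 134743017 / 579425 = 232.55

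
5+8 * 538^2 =2315557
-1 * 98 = -98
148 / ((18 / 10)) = 740 / 9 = 82.22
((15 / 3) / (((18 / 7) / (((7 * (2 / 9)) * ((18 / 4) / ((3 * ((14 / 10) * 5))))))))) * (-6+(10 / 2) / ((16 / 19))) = -35 / 864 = -0.04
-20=-20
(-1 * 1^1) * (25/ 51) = -25/ 51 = -0.49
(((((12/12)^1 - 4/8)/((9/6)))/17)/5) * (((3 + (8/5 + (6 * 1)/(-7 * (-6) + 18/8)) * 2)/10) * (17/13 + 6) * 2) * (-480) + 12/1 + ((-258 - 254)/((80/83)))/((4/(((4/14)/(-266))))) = -343569196/60696545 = -5.66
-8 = -8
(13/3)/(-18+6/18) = -13/53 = -0.25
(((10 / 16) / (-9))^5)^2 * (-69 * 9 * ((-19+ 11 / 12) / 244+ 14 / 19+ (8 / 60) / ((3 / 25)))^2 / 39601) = -19685625027412109375 / 152953425968237964966495667617792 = -0.00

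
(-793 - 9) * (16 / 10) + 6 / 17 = -109042 / 85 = -1282.85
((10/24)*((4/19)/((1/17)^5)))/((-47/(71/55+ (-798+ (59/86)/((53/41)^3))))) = 265423098067721287/125768014306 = 2110418.13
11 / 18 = 0.61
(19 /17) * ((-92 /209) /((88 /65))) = -1495 /4114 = -0.36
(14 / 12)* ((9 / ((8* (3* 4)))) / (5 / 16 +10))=7 / 660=0.01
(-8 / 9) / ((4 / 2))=-4 / 9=-0.44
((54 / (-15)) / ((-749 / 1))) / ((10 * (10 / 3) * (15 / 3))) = 27 / 936250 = 0.00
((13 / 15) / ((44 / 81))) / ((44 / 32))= 702 / 605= 1.16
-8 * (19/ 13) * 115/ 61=-17480/ 793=-22.04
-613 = -613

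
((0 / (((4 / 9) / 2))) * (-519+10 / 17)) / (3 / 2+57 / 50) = 0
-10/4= -5/2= -2.50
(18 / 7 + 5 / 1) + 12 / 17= 985 / 119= 8.28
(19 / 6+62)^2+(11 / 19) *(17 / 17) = 4247.27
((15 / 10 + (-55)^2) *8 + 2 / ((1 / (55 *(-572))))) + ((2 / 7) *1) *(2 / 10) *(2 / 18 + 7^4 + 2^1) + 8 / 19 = -230842996 / 5985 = -38570.26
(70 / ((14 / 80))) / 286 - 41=-39.60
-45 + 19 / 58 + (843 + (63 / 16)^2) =6041885 / 7424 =813.83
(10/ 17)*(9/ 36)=5/ 34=0.15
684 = 684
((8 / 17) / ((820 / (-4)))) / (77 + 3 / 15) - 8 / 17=-3724 / 7913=-0.47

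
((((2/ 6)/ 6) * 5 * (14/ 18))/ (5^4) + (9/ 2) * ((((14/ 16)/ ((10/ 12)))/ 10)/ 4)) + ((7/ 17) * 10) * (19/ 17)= 884026241/ 187272000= 4.72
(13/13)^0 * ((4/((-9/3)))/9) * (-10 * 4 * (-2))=-320/27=-11.85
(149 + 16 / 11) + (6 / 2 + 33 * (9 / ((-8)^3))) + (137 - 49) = 1356605 / 5632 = 240.87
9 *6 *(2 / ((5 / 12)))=1296 / 5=259.20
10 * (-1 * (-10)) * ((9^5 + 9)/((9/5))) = 3281000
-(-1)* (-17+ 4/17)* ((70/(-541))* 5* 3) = 299250/9197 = 32.54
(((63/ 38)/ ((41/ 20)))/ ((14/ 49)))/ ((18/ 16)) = 1960/ 779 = 2.52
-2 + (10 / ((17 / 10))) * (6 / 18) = -0.04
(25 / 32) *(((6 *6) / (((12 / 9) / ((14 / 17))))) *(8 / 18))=7.72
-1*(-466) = 466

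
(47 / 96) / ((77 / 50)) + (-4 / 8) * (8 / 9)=-1403 / 11088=-0.13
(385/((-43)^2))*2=770/1849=0.42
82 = 82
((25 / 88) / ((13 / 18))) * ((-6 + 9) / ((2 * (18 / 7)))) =525 / 2288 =0.23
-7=-7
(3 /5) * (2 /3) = 2 /5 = 0.40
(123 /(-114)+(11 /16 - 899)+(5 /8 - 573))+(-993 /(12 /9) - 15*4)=-692061 /304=-2276.52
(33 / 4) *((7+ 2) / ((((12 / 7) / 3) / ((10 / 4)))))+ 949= 40763 / 32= 1273.84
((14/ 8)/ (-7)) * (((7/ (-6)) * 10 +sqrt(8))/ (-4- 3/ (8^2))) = -80/ 111 +32 * sqrt(2)/ 259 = -0.55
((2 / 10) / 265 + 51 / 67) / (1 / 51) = 3449742 / 88775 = 38.86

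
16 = 16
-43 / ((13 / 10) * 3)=-430 / 39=-11.03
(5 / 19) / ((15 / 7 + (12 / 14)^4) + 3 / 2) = 0.06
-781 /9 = -86.78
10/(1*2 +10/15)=15/4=3.75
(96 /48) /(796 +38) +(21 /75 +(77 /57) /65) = 0.30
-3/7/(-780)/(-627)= -1/1141140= -0.00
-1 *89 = -89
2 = 2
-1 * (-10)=10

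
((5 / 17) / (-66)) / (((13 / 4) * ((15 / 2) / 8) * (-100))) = 8 / 546975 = 0.00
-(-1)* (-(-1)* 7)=7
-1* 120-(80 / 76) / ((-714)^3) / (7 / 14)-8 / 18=-104122604287 / 864486567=-120.44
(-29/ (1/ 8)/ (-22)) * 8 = 928/ 11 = 84.36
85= 85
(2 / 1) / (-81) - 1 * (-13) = 1051 / 81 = 12.98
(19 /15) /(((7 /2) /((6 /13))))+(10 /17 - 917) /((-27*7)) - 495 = -3790028 /7735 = -489.98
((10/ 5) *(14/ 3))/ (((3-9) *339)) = -14/ 3051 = -0.00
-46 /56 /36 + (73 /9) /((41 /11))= 88993 /41328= 2.15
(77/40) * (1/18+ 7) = 9779/720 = 13.58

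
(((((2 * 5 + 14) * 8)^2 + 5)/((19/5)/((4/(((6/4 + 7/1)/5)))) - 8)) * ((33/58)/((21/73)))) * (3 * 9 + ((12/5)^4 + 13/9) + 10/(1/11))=-16331815043896/8332425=-1960031.45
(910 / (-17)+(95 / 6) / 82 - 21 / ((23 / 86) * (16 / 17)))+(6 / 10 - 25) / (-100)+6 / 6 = -6517643683 / 48093000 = -135.52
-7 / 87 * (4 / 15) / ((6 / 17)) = -238 / 3915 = -0.06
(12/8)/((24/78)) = 39/8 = 4.88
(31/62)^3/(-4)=-1/32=-0.03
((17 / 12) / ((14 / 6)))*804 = 3417 / 7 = 488.14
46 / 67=0.69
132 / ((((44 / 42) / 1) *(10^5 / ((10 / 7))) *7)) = 9 / 35000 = 0.00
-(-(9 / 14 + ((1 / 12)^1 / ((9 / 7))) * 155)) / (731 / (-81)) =-24243 / 20468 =-1.18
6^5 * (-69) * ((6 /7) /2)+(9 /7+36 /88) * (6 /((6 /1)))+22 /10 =-177056521 /770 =-229943.53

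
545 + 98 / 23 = 12633 / 23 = 549.26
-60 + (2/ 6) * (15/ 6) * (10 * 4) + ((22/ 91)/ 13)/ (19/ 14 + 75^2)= -1064956748/ 39935883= -26.67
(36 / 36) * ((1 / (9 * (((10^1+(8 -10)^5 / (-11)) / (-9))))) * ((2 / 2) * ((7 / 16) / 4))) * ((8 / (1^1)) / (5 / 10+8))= -77 / 9656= -0.01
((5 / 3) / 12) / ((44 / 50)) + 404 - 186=172781 / 792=218.16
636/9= 212/3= 70.67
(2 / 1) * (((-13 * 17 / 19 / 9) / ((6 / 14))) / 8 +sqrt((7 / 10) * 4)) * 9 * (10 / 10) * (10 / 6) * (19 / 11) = -7735 / 396 +114 * sqrt(70) / 11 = 67.18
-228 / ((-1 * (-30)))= -38 / 5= -7.60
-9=-9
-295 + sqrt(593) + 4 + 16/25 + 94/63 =-454967/1575 + sqrt(593) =-264.52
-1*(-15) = 15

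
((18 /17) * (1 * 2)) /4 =9 /17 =0.53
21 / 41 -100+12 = -3587 / 41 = -87.49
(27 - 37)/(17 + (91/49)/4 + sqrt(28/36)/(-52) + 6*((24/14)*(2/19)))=-39920500620/74040460573 - 13797420*sqrt(7)/74040460573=-0.54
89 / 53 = 1.68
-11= -11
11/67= 0.16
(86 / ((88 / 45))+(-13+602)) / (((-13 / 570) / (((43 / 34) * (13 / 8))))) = -341314005 / 5984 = -57037.77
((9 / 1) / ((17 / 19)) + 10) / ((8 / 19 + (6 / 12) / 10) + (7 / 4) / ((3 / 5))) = 194370 / 32827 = 5.92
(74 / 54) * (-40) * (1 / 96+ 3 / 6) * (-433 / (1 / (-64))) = -62802320 / 81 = -775337.28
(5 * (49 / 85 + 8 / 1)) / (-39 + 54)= 243 / 85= 2.86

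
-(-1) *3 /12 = 1 /4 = 0.25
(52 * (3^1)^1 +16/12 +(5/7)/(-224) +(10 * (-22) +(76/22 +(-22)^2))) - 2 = 21876571/51744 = 422.78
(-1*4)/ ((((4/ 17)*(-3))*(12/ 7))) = 119/ 36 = 3.31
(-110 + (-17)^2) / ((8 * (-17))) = -179 / 136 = -1.32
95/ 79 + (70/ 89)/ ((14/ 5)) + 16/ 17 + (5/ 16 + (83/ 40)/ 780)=10217256191/ 3729242400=2.74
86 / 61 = 1.41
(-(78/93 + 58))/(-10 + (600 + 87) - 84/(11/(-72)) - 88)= -20064/388337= -0.05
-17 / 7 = -2.43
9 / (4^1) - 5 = -2.75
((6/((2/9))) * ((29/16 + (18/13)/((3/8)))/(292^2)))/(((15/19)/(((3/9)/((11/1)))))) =13053/195084032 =0.00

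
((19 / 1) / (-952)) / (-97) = 19 / 92344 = 0.00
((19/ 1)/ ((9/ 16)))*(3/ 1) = 304/ 3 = 101.33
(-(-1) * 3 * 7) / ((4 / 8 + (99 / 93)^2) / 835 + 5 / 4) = 67404540 / 4018453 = 16.77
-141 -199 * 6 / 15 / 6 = -2314 / 15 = -154.27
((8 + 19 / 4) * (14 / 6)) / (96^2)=119 / 36864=0.00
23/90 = 0.26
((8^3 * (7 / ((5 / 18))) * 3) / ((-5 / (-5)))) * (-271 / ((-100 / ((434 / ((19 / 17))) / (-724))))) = -24185202048 / 429875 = -56261.01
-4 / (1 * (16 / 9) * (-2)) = 9 / 8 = 1.12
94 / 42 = 47 / 21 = 2.24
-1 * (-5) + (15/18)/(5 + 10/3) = 51/10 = 5.10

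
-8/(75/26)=-2.77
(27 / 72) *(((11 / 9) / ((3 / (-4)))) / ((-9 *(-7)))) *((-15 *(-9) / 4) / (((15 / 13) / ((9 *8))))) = -143 / 7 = -20.43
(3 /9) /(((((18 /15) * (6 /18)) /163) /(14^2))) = 26623.33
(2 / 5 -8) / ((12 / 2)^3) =-19 / 540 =-0.04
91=91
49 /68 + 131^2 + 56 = 1170805 /68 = 17217.72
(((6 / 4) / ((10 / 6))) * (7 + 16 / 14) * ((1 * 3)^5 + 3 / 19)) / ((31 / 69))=122958 / 31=3966.39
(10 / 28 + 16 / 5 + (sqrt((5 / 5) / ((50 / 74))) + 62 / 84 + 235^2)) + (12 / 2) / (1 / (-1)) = sqrt(37) / 5 + 5798446 / 105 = 55224.51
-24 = -24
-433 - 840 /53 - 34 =-25591 /53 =-482.85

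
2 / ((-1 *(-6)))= 1 / 3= 0.33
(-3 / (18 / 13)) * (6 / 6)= -13 / 6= -2.17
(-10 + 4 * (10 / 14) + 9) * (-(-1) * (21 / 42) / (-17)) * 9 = -117 / 238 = -0.49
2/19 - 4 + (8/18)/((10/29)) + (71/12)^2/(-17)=-4.67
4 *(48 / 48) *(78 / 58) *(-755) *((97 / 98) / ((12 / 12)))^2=-277048005 / 69629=-3978.92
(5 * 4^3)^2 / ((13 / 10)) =1024000 / 13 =78769.23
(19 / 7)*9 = 171 / 7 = 24.43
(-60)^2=3600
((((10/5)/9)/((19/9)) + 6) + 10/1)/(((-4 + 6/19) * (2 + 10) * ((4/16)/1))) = -51/35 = -1.46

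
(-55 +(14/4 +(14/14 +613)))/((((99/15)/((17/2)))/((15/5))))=2173.30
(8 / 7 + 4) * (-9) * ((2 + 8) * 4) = -12960 / 7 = -1851.43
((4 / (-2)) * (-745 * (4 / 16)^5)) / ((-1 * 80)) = -149 / 8192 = -0.02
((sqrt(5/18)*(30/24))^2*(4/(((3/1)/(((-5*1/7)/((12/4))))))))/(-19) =625/86184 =0.01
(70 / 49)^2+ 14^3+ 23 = 135683 / 49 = 2769.04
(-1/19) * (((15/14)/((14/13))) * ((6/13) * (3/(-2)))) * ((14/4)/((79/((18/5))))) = 243/42028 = 0.01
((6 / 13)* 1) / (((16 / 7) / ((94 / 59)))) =987 / 3068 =0.32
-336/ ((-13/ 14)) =4704/ 13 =361.85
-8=-8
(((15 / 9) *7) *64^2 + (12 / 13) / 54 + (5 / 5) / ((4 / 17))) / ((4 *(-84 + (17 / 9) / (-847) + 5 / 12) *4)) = -18944134979 / 530127728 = -35.74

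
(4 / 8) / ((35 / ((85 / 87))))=17 / 1218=0.01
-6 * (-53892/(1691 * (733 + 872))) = 107784/904685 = 0.12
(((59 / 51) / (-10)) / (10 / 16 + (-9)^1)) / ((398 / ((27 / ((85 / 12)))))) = 12744 / 96330925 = 0.00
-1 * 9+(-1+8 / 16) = -19 / 2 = -9.50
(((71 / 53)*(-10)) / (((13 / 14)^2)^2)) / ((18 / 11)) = -150014480 / 13623597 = -11.01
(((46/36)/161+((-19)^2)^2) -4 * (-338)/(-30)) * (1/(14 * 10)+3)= 34553087903/88200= 391758.37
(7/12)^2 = 49/144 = 0.34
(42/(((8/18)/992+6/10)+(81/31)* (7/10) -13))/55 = -93744/1297637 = -0.07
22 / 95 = 0.23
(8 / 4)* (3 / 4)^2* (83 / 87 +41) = 5475 / 116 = 47.20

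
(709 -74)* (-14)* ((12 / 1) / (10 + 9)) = -106680 / 19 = -5614.74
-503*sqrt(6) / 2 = -616.05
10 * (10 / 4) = 25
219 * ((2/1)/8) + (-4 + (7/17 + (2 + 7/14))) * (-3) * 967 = 218397/68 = 3211.72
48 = 48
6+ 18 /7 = 8.57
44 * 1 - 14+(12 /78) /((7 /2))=2734 /91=30.04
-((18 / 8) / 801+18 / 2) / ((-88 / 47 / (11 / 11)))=150635 / 31328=4.81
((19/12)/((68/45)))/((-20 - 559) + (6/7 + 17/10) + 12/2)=-9975/5430616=-0.00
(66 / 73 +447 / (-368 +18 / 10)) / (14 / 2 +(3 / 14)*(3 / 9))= -65814 / 1470293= -0.04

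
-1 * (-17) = 17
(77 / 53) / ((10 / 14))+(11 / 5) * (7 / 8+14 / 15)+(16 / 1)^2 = 8331991 / 31800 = 262.01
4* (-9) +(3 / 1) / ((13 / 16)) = -420 / 13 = -32.31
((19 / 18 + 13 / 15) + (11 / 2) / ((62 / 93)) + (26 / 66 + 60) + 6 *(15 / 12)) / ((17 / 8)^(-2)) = 44671019 / 126720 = 352.52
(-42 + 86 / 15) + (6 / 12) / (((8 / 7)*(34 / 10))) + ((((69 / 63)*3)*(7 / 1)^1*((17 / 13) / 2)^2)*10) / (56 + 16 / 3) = -11906221 / 344760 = -34.53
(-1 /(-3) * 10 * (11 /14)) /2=55 /42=1.31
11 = 11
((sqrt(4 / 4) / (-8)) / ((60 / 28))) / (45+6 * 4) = -7 / 8280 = -0.00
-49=-49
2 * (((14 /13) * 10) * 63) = 17640 /13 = 1356.92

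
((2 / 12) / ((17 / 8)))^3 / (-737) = -64 / 97763787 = -0.00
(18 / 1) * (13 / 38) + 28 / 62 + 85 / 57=14314 / 1767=8.10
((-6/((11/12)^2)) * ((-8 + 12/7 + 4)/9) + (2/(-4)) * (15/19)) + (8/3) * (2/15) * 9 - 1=582361/160930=3.62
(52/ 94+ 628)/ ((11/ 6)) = 342.85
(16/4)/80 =1/20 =0.05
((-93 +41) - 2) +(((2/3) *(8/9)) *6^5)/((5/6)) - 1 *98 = 26888/5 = 5377.60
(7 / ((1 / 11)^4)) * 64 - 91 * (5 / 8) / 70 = 104946675 / 16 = 6559167.19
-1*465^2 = -216225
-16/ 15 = -1.07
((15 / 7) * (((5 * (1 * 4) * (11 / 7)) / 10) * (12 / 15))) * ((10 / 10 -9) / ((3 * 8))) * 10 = -17.96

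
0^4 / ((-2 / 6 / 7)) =0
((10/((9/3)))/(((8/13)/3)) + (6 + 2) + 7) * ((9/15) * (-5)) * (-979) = 91781.25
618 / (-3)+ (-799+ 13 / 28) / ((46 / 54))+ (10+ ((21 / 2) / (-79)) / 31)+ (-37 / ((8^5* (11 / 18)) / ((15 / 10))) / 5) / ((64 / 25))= -10309238627485715 / 9095723614208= -1133.42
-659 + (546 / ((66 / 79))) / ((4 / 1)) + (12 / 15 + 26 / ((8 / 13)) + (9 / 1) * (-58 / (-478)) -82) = -533.47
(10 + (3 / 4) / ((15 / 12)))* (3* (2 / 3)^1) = 106 / 5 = 21.20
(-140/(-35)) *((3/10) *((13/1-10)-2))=6/5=1.20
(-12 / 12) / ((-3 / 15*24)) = 5 / 24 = 0.21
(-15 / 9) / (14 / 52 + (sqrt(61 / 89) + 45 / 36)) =-365612 / 234303 + 2704 * sqrt(5429) / 234303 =-0.71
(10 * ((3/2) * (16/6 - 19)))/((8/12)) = -735/2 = -367.50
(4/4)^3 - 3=-2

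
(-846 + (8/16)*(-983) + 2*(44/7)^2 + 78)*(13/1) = -1503931/98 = -15346.23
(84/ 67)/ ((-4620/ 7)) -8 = -29487/ 3685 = -8.00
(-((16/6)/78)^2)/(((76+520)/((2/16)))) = -1/4079322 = -0.00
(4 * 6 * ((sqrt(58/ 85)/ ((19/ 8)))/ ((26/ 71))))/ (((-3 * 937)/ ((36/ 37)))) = -81792 * sqrt(4930)/ 727875655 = -0.01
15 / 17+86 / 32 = 971 / 272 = 3.57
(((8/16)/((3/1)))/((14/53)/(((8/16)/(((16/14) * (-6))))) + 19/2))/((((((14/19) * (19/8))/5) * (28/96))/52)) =14.44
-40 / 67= -0.60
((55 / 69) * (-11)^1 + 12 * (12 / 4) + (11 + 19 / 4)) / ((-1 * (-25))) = 11863 / 6900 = 1.72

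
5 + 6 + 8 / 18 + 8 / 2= 139 / 9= 15.44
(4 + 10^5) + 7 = 100011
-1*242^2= -58564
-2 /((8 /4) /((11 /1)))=-11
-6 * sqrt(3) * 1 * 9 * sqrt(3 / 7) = -162 * sqrt(7) / 7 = -61.23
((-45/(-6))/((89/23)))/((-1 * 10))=-69/356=-0.19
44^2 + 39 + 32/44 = 21733/11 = 1975.73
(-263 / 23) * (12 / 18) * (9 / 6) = -263 / 23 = -11.43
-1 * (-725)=725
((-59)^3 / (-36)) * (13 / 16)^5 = 76255785047 / 37748736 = 2020.09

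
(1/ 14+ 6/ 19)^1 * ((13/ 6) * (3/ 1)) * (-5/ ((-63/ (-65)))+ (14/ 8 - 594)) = -201582433/ 134064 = -1503.63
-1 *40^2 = -1600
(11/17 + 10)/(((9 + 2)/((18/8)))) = 1629/748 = 2.18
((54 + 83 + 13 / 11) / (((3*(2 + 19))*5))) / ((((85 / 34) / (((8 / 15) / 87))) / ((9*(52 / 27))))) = 252928 / 13565475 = 0.02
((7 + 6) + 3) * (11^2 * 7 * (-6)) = -81312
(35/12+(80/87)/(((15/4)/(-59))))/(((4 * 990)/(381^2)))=-194499611/459360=-423.41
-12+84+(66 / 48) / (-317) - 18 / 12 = 178777 / 2536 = 70.50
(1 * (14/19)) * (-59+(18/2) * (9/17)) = -12908/323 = -39.96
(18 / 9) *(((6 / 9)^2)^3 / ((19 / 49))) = 6272 / 13851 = 0.45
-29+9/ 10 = -28.10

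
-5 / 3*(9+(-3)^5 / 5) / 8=33 / 4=8.25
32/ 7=4.57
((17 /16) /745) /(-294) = -17 /3504480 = -0.00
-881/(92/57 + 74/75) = -1255425/3706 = -338.75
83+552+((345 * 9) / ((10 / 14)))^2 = 18897044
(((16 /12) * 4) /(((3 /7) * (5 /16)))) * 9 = 358.40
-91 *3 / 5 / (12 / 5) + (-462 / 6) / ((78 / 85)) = -16639 / 156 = -106.66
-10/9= -1.11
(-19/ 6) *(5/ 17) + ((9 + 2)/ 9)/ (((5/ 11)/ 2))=6803/ 1530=4.45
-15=-15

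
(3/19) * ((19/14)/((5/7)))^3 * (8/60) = 361/2500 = 0.14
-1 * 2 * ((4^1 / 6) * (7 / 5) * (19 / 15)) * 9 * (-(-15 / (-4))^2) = 1197 / 4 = 299.25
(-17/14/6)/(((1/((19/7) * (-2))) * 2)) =323/588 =0.55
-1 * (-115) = 115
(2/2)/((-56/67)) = -67/56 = -1.20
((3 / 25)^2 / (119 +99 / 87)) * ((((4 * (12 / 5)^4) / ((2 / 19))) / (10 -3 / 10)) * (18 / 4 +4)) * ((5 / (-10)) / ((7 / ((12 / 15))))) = -1748107008 / 231019140625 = -0.01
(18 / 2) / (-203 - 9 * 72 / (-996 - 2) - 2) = -4491 / 101971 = -0.04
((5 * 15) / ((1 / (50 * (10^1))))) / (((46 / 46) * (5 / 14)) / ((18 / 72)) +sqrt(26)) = -1312500 / 587 +918750 * sqrt(26) / 587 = 5744.85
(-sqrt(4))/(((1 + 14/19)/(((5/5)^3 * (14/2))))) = -266/33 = -8.06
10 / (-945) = -2 / 189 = -0.01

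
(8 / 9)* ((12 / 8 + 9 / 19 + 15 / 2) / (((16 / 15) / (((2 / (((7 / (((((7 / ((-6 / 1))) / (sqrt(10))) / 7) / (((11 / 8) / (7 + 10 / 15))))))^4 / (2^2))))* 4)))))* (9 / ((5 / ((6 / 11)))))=2292457472 / 2975529155445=0.00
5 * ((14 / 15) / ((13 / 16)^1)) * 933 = 5358.77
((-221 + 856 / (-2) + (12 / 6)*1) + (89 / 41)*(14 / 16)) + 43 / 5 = -1043861 / 1640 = -636.50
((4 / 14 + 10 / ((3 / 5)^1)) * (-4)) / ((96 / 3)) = -89 / 42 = -2.12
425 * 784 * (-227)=-75636400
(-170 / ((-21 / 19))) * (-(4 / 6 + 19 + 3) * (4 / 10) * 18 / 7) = -3585.96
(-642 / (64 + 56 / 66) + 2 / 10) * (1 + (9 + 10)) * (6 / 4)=-291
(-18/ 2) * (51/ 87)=-153/ 29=-5.28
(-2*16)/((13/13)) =-32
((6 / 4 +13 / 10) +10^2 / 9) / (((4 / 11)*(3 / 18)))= 3443 / 15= 229.53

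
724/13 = 55.69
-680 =-680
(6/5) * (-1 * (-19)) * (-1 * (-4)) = 456/5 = 91.20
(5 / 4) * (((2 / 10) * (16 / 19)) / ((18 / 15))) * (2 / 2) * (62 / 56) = 155 / 798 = 0.19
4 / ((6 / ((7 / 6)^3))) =343 / 324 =1.06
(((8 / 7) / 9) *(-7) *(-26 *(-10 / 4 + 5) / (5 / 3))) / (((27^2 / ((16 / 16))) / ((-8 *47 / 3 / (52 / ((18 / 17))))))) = -1504 / 12393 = -0.12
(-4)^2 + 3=19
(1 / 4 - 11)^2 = 1849 / 16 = 115.56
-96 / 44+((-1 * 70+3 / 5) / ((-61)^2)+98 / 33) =472279 / 613965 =0.77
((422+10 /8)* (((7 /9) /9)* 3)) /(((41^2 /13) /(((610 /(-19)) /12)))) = -46989215 /20696472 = -2.27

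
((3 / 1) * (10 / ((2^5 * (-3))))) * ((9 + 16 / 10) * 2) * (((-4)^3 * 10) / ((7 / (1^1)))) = 4240 / 7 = 605.71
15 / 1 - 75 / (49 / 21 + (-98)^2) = 432060 / 28819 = 14.99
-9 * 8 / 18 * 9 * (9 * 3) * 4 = -3888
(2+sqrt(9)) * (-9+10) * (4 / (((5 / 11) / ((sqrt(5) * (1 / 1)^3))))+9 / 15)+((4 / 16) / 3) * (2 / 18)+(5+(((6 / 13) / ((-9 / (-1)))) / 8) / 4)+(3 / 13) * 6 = 52765 / 5616+44 * sqrt(5) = 107.78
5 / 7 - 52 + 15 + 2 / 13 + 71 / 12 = -32995 / 1092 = -30.22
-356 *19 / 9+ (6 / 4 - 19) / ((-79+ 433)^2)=-751.56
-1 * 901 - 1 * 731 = -1632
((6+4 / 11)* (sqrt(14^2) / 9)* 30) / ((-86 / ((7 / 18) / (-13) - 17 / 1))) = 9763250 / 166023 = 58.81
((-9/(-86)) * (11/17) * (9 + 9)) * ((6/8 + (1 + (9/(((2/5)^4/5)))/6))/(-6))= -2801007/46784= -59.87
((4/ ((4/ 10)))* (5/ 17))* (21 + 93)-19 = 5377/ 17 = 316.29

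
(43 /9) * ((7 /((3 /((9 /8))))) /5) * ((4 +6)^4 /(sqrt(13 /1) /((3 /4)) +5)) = 1128750 /17-301000 * sqrt(13) /17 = 2557.59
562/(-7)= -562/7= -80.29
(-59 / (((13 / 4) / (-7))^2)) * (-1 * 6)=277536 / 169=1642.22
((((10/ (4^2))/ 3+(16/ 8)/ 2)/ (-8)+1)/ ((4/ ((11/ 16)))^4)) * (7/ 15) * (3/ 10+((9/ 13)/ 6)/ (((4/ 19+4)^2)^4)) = 24290142640236099141207/ 234187180623265792000000000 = 0.00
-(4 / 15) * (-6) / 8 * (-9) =-9 / 5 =-1.80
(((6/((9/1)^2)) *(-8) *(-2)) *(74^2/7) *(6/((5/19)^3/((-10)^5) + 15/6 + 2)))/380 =5060700160/1555621137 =3.25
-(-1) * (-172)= -172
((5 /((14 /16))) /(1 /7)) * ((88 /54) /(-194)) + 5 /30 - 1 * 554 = -2902739 /5238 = -554.17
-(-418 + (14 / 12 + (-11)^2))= 1775 / 6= 295.83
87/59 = 1.47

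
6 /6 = 1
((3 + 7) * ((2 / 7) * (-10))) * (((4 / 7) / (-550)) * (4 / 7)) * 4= 256 / 3773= 0.07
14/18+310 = 2797/9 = 310.78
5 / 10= 1 / 2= 0.50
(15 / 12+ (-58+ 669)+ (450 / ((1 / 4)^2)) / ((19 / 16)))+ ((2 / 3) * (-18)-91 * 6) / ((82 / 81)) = 19083047 / 3116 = 6124.21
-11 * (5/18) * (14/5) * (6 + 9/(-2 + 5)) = -77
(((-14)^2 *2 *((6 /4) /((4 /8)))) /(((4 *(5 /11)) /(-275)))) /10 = -17787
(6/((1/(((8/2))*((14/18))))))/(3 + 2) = 56/15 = 3.73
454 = 454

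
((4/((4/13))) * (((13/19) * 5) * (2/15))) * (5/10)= 169/57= 2.96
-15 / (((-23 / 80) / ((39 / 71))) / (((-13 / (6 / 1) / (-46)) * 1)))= 50700 / 37559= 1.35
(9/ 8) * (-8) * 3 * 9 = -243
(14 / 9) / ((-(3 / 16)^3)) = -57344 / 243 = -235.98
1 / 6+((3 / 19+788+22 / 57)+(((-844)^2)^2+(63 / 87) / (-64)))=17893749779473233 / 35264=507422577684.70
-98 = -98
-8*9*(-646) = 46512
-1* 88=-88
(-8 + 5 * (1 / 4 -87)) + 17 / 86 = -75947 / 172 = -441.55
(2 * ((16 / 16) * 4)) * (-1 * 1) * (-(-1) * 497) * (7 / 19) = -27832 / 19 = -1464.84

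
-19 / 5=-3.80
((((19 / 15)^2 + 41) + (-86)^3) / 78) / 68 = -71551507 / 596700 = -119.91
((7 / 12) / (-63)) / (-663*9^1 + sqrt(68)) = sqrt(17) / 1922671134 + 13 / 8377652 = 0.00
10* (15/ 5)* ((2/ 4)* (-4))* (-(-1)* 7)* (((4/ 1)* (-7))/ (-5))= -2352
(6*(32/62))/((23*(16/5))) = 30/713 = 0.04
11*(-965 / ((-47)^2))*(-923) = 9797645 / 2209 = 4435.33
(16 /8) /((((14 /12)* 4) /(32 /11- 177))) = -5745 /77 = -74.61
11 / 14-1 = -0.21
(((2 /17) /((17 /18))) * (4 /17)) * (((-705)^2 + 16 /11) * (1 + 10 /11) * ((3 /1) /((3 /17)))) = 16533087984 /34969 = 472792.70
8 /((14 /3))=12 /7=1.71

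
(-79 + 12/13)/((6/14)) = -7105/39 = -182.18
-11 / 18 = -0.61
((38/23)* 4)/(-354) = -76/4071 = -0.02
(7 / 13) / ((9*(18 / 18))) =7 / 117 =0.06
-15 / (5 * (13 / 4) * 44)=-3 / 143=-0.02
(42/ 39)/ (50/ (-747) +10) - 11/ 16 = -31919/ 55120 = -0.58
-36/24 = -1.50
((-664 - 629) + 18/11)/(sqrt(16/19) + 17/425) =2249125/36597 - 11837500* sqrt(19)/36597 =-1348.45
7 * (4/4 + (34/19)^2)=10619/361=29.42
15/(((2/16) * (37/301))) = 36120/37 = 976.22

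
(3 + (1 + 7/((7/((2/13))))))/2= 27/13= 2.08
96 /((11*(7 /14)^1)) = 192 /11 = 17.45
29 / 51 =0.57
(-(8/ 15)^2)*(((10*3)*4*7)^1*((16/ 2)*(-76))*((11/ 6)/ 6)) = 5992448/ 135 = 44388.50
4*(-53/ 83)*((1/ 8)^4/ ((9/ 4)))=-53/ 191232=-0.00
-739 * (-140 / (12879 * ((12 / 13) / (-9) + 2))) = 4.23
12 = 12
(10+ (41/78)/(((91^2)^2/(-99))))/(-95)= -17829488507/169380153670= -0.11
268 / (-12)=-67 / 3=-22.33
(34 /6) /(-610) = -17 /1830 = -0.01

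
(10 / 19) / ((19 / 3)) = 30 / 361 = 0.08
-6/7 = -0.86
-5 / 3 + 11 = 28 / 3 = 9.33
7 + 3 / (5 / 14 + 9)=959 / 131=7.32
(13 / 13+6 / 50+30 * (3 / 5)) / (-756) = -239 / 9450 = -0.03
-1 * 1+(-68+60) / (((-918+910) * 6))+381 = 2281 / 6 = 380.17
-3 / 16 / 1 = -0.19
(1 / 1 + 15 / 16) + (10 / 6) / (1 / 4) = 413 / 48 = 8.60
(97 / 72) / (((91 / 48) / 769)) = 149186 / 273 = 546.47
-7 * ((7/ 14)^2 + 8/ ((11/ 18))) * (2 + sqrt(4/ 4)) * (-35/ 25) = 86289/ 220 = 392.22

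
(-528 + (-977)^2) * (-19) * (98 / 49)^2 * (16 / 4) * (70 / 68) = -298546195.29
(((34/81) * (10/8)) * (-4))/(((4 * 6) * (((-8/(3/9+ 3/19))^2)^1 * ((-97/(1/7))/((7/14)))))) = 595/2450629728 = 0.00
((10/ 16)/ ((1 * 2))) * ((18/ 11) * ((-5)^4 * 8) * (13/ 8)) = 365625/ 88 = 4154.83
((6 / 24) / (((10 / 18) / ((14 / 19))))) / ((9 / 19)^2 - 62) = -1197 / 223010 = -0.01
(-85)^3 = -614125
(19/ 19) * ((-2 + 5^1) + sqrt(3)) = sqrt(3) + 3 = 4.73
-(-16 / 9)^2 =-3.16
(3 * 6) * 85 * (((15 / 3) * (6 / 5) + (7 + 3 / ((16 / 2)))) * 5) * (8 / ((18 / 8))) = 363800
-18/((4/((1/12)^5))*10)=-1/552960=-0.00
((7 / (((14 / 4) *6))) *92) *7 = 644 / 3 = 214.67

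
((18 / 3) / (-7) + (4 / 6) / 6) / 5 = -47 / 315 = -0.15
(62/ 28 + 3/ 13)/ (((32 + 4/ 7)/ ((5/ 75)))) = 89/ 17784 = 0.01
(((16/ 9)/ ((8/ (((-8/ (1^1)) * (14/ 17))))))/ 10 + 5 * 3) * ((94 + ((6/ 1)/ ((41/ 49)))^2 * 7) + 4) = 1749424754/ 257193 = 6801.99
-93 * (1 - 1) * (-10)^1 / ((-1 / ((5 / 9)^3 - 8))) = 0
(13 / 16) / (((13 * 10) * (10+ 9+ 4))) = 0.00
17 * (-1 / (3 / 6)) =-34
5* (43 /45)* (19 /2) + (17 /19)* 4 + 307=355.97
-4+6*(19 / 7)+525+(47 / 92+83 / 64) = 539.09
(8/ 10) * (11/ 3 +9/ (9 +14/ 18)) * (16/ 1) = 9688/ 165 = 58.72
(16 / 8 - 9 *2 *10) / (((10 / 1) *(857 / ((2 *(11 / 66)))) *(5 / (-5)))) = 89 / 12855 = 0.01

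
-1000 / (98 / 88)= -44000 / 49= -897.96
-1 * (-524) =524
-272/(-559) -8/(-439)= 123880/245401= 0.50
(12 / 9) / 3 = 0.44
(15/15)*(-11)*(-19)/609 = 209/609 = 0.34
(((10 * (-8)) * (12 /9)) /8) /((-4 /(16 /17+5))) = 1010 /51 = 19.80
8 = 8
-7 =-7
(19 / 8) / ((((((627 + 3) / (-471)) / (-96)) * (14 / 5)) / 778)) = 2320774 / 49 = 47362.73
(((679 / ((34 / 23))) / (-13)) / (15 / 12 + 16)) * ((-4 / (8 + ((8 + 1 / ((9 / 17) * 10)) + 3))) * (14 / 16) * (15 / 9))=237650 / 381667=0.62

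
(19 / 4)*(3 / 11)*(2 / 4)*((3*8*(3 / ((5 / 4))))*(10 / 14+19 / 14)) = 29754 / 385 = 77.28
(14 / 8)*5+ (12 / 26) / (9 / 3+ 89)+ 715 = 865611 / 1196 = 723.76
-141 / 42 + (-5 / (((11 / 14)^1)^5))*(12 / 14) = -17.67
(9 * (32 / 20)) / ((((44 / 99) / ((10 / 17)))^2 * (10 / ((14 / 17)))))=10206 / 4913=2.08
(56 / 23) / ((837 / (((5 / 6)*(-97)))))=-13580 / 57753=-0.24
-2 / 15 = -0.13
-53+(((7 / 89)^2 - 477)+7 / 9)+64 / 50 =-940900802 / 1782225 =-527.94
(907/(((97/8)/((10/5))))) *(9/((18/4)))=29024/97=299.22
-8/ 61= -0.13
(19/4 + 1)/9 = 23/36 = 0.64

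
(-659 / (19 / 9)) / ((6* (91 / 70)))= -9885 / 247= -40.02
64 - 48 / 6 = 56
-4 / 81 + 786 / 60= 10571 / 810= 13.05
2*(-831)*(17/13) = -28254/13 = -2173.38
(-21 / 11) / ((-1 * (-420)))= -1 / 220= -0.00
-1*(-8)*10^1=80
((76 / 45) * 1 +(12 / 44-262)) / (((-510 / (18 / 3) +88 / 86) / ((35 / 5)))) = 38744419 / 1787445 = 21.68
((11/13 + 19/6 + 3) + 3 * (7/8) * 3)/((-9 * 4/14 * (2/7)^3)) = -11152645/44928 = -248.23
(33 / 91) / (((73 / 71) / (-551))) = -1290993 / 6643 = -194.34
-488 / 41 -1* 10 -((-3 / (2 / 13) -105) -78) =14809 / 82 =180.60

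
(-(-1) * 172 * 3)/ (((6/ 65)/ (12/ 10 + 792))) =4433988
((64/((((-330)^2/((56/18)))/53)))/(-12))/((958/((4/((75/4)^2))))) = -189952/1980567703125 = -0.00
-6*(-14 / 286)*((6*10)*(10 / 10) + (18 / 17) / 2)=43218 / 2431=17.78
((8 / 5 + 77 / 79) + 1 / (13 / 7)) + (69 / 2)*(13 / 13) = 386287 / 10270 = 37.61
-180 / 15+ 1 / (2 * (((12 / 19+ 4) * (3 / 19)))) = -5975 / 528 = -11.32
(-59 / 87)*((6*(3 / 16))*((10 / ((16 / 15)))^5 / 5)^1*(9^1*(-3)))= 2268158203125 / 7602176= 298356.44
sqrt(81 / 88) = 9* sqrt(22) / 44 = 0.96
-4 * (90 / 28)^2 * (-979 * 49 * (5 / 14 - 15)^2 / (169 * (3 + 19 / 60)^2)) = 74982160687500 / 327935881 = 228648.85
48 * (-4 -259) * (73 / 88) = -10472.18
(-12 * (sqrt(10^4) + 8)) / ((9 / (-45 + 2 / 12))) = 6456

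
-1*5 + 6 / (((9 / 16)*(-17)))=-5.63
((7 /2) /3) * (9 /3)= 7 /2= 3.50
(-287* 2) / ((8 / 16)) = -1148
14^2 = 196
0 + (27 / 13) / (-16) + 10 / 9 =1837 / 1872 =0.98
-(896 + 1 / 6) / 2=-5377 / 12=-448.08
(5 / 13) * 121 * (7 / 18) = 4235 / 234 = 18.10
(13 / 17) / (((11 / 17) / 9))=117 / 11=10.64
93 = 93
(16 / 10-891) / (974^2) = -4447 / 4743380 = -0.00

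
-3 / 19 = -0.16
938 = 938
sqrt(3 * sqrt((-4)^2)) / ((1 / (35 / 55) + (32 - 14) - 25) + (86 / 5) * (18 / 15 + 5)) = 175 * sqrt(3) / 8856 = 0.03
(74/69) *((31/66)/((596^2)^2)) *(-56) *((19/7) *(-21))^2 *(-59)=171009671/3990392110496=0.00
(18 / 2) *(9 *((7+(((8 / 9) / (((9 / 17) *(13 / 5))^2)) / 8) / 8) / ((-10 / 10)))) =-6906481 / 12168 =-567.59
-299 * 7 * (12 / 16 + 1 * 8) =-73255 / 4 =-18313.75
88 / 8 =11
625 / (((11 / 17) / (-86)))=-913750 / 11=-83068.18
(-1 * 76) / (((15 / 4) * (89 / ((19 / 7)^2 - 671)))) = 9885472 / 65415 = 151.12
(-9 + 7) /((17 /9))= -18 /17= -1.06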